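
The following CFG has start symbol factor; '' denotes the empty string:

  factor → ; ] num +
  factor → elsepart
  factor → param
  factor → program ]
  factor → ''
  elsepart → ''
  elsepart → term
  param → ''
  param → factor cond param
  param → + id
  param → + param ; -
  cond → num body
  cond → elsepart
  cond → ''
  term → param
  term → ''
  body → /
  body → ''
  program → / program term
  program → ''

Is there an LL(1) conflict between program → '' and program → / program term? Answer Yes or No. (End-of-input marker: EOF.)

Yes

FIRST('') = { '' } and FIRST(/ program term) = { / }.
The first alternative is nullable and FOLLOW(program) = { +, /, ;, ], num } shares / with FIRST of the second — conflict.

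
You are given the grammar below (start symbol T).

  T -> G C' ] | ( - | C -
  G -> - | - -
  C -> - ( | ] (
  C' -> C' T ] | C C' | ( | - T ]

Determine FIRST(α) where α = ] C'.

] is a terminal; add {]} and stop.

{ ] }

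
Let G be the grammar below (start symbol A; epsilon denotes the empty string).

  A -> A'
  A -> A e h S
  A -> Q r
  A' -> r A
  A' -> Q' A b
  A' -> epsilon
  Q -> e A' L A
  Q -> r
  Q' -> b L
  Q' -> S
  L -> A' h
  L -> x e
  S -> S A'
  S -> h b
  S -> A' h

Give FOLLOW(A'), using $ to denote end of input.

{ $, b, e, h, r, x }

In A -> A': A' is at the end, add FOLLOW(A) = { $, b, e, h, r, x }.
In Q -> e A' L A: add FIRST(L A) = { b, h, r, x }.
In L -> A' h: add FIRST(h) = { h }.
In S -> S A': A' is at the end, add FOLLOW(S) = { $, b, e, h, r, x }.
In S -> A' h: add FIRST(h) = { h }.
Union: FOLLOW(A') = { $, b, e, h, r, x }.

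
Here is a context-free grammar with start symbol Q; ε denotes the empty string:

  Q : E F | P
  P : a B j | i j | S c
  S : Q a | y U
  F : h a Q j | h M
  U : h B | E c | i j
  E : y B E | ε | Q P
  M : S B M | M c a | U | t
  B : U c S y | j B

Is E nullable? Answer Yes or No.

Yes

E has an ε-production, so E ⇒ ε.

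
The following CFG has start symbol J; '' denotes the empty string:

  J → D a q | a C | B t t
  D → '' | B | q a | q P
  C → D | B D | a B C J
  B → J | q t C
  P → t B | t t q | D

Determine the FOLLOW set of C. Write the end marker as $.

In J → a C: C is at the end, add FOLLOW(J) = { $, a, q, t }.
In C → a B C J: add FIRST(J) = { a, q }.
In B → q t C: C is at the end, add FOLLOW(B) = { $, a, q, t }.
Union: FOLLOW(C) = { $, a, q, t }.

{ $, a, q, t }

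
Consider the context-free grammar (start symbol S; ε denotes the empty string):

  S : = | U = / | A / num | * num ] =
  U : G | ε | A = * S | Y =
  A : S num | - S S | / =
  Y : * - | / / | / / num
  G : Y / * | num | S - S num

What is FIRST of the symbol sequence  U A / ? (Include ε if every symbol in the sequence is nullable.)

{ *, -, /, =, num }

Add FIRST(U)\{ε} = { *, -, /, =, num }; U is nullable, continue.
Add FIRST(A) = { *, -, /, =, num }; A is not nullable, stop.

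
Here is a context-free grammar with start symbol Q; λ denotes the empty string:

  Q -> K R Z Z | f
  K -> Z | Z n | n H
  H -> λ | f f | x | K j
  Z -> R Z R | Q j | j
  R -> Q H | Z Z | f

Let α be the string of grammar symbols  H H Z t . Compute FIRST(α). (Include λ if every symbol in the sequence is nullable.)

{ f, j, n, x }

Add FIRST(H)\{λ} = { f, j, n, x }; H is nullable, continue.
Add FIRST(H)\{λ} = { f, j, n, x }; H is nullable, continue.
Add FIRST(Z) = { f, j, n }; Z is not nullable, stop.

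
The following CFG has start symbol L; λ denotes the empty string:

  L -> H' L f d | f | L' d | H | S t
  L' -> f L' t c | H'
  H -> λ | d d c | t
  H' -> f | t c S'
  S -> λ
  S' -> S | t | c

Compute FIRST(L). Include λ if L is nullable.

{ d, f, t, λ }

From L -> H' L f d: add FIRST(H') = { f, t }.
L -> f contributes {f}.
From L -> L' d: add FIRST(L') = { f, t }.
From L -> H: add FIRST(H) = { d, t, λ } (including λ since H is nullable).
From L -> S t: S nullable, take FIRST(S) ∪ {t} = { t }.
Union: FIRST(L) = { d, f, t, λ }.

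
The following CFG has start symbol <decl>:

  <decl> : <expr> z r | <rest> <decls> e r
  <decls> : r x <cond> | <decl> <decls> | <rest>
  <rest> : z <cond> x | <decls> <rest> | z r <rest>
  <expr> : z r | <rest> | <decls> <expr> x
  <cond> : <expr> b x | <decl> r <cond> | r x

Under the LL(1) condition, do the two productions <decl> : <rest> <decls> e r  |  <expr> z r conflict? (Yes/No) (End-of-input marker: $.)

Yes

FIRST(<rest> <decls> e r) = { r, z } and FIRST(<expr> z r) = { r, z }.
Both contain r, so the two alternatives are not disjoint — LL(1) conflict.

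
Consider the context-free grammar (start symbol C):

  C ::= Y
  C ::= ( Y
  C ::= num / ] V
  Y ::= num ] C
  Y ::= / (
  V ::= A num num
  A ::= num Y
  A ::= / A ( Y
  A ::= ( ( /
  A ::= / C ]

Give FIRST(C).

{ (, /, num }

From C ::= Y: add FIRST(Y) = { /, num }.
C ::= ( Y contributes {(}.
C ::= num / ] V contributes {num}.
Union: FIRST(C) = { (, /, num }.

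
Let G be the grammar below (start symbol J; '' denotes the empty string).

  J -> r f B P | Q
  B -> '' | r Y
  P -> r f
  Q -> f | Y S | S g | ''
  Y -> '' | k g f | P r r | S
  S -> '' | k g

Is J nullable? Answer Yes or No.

J -> Q and each of Q is nullable, so J ⇒* ''.

Yes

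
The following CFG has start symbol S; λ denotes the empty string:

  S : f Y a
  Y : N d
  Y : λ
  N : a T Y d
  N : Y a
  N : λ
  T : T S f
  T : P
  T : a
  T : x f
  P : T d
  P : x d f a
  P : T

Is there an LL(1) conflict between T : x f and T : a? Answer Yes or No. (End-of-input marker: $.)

No

FIRST(x f) = { x } and FIRST(a) = { a }.
The FIRST sets are disjoint and neither alternative is nullable — no conflict.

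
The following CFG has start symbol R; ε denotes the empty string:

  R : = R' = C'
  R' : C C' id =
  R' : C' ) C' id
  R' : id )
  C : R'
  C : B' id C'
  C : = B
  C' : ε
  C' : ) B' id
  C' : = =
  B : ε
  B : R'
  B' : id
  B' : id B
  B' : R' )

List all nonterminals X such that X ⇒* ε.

Directly nullable (have an ε-production): C', B.
No other nonterminal has a production whose RHS symbols are all nullable.

{ B, C' }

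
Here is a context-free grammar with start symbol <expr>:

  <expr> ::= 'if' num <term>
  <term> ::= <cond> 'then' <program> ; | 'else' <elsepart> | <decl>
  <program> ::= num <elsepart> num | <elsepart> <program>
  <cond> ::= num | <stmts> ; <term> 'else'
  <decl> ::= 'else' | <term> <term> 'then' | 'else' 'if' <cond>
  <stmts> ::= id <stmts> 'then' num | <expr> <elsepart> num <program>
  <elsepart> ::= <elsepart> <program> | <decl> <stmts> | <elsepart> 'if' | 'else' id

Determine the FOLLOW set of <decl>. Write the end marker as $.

In <term> ::= <decl>: <decl> is at the end, add FOLLOW(<term>) = { $, 'else', 'if', 'then', id, num }.
In <elsepart> ::= <decl> <stmts>: add FIRST(<stmts>) = { 'if', id }.
Union: FOLLOW(<decl>) = { $, 'else', 'if', 'then', id, num }.

{ $, 'else', 'if', 'then', id, num }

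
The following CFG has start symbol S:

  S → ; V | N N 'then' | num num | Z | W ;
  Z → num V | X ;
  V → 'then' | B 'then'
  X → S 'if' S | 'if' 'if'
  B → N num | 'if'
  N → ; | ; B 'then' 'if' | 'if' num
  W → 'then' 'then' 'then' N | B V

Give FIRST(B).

{ 'if', ; }

From B → N num: add FIRST(N) = { 'if', ; }.
B → 'if' contributes {'if'}.
Union: FIRST(B) = { 'if', ; }.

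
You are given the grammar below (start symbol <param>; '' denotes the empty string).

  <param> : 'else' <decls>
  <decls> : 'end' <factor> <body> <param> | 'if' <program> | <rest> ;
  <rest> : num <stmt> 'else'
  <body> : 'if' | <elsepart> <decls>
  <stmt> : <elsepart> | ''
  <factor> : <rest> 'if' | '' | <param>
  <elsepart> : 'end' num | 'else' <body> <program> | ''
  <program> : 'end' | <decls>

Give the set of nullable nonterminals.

Directly nullable (have an ''-production): <stmt>, <factor>, <elsepart>.
No other nonterminal has a production whose RHS symbols are all nullable.

{ <elsepart>, <factor>, <stmt> }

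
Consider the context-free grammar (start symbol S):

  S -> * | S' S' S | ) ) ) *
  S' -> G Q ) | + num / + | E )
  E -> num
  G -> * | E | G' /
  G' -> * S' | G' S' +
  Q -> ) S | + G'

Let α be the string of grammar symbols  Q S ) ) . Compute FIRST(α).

Add FIRST(Q) = { ), + }; Q is not nullable, stop.

{ ), + }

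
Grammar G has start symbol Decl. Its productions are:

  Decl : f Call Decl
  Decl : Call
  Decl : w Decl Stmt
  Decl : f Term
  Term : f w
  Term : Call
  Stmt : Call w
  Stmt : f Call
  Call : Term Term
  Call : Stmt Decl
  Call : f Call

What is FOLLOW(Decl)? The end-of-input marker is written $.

{ $, f, w }

Decl is the start symbol, so $ ∈ FOLLOW(Decl).
In Decl : f Call Decl: Decl is at the end, add FOLLOW(Decl) = { $, f, w }.
In Decl : w Decl Stmt: add FIRST(Stmt) = { f }.
In Call : Stmt Decl: Decl is at the end, add FOLLOW(Call) = { $, f, w }.
Union: FOLLOW(Decl) = { $, f, w }.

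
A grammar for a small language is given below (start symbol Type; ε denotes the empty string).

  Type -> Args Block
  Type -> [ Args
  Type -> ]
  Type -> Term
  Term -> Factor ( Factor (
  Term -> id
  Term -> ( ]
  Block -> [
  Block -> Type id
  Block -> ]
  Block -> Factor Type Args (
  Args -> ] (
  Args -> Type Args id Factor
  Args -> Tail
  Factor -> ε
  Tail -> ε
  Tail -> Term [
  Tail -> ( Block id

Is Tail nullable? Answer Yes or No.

Tail has an ε-production, so Tail ⇒ ε.

Yes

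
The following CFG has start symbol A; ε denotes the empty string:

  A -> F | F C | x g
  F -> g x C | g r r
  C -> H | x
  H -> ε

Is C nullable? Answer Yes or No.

C -> H and each of H is nullable, so C ⇒* ε.

Yes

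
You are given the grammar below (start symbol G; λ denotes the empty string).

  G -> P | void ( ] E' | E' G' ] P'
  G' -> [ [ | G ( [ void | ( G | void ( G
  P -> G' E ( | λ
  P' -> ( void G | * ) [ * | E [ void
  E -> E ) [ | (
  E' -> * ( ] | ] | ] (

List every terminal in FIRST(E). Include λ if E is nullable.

From E -> E ) [: add FIRST(E) = { ( }.
E -> ( contributes {(}.
Union: FIRST(E) = { ( }.

{ ( }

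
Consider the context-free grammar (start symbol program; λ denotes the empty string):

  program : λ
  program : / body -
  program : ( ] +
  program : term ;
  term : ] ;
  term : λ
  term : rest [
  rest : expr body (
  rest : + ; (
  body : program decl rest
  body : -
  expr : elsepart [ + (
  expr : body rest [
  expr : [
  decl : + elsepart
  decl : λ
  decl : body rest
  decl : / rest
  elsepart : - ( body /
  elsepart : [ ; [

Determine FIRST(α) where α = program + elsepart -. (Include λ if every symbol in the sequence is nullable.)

Add FIRST(program)\{λ} = { (, +, -, /, ;, [, ] }; program is nullable, continue.
+ is a terminal; add {+} and stop.

{ (, +, -, /, ;, [, ] }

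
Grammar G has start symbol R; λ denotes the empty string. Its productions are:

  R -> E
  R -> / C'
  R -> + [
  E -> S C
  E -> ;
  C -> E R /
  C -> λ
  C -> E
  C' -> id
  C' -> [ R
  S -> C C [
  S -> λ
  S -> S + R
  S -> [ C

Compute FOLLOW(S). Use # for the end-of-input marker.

{ #, +, /, ;, [ }

In E -> S C: add FIRST(C)\{λ} = { +, /, ;, [ }.
  Since C is nullable, also add FOLLOW(E) = { #, +, /, ;, [ }.
In S -> S + R: add FIRST(+ R) = { + }.
Union: FOLLOW(S) = { #, +, /, ;, [ }.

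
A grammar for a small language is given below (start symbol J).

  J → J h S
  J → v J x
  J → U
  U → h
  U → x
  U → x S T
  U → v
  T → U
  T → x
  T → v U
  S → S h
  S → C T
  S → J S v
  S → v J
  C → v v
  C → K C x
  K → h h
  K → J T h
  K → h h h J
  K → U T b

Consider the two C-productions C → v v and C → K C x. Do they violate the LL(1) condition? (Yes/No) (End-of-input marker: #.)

Yes

FIRST(v v) = { v } and FIRST(K C x) = { h, v, x }.
Both contain v, so the two alternatives are not disjoint — LL(1) conflict.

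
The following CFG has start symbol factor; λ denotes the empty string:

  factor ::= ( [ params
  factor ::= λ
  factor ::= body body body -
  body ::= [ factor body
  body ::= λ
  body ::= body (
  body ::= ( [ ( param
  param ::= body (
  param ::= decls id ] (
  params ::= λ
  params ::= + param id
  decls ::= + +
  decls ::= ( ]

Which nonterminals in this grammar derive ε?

Directly nullable (have an λ-production): factor, body, params.
No other nonterminal has a production whose RHS symbols are all nullable.

{ body, factor, params }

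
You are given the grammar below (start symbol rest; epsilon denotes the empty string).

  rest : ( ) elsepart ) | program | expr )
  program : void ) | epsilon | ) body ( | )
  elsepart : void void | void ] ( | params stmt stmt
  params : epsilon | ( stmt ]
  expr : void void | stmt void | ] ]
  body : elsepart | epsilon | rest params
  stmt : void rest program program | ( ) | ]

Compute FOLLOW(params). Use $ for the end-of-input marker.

{ (, ], void }

In elsepart : params stmt stmt: add FIRST(stmt stmt) = { (, ], void }.
In body : rest params: params is at the end, add FOLLOW(body) = { ( }.
Union: FOLLOW(params) = { (, ], void }.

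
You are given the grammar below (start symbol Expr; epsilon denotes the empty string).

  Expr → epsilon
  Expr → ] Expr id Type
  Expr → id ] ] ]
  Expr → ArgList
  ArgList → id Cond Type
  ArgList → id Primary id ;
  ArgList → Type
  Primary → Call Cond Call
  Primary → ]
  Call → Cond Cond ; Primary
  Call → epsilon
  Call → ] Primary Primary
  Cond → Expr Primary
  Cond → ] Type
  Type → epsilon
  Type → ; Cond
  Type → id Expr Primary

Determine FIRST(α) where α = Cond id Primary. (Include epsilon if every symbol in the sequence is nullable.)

Add FIRST(Cond) = { ;, ], id }; Cond is not nullable, stop.

{ ;, ], id }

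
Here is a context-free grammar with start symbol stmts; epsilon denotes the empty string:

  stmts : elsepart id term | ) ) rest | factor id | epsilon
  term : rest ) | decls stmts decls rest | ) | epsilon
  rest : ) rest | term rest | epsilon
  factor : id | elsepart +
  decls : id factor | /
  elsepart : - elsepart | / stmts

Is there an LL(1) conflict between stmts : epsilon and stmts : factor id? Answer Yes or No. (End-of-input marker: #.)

FIRST(epsilon) = { epsilon } and FIRST(factor id) = { -, /, id }.
The first alternative is nullable and FOLLOW(stmts) = { #, +, /, id } shares / with FIRST of the second — conflict.

Yes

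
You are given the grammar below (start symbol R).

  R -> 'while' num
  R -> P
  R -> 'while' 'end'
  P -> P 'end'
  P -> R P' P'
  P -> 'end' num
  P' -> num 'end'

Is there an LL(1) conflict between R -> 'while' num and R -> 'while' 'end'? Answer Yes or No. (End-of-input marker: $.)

FIRST('while' num) = { 'while' } and FIRST('while' 'end') = { 'while' }.
Both contain 'while', so the two alternatives are not disjoint — LL(1) conflict.

Yes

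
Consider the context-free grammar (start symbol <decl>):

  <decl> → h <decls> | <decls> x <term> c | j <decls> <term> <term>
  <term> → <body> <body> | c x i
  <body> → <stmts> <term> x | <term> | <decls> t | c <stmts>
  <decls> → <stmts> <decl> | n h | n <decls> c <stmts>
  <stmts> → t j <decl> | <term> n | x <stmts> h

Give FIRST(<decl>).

{ c, h, j, n, t, x }

<decl> → h <decls> contributes {h}.
From <decl> → <decls> x <term> c: add FIRST(<decls>) = { c, n, t, x }.
<decl> → j <decls> <term> <term> contributes {j}.
Union: FIRST(<decl>) = { c, h, j, n, t, x }.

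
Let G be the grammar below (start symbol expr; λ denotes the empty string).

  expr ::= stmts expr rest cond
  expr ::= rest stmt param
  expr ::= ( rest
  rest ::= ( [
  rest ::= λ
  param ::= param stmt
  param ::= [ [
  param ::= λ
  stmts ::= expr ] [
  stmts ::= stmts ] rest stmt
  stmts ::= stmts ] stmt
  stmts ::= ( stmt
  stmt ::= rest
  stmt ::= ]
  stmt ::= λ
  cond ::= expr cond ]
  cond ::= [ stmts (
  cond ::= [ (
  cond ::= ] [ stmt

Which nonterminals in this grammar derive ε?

Directly nullable (have an λ-production): rest, param, stmt.
expr ::= rest stmt param with every symbol nullable, so expr is nullable.
No other nonterminal has a production whose RHS symbols are all nullable.

{ expr, param, rest, stmt }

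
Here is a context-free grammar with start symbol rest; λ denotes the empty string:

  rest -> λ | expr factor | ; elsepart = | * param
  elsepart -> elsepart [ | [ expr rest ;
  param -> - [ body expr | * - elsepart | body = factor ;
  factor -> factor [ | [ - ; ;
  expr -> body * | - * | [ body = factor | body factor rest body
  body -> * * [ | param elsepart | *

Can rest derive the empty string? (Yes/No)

Yes

rest has an λ-production, so rest ⇒ λ.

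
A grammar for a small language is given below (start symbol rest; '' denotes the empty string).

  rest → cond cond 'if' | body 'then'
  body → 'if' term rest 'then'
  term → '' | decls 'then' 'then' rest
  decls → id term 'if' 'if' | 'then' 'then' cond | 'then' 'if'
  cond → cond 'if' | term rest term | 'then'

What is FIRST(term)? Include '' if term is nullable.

term → '' contributes ''.
From term → decls 'then' 'then' rest: add FIRST(decls) = { 'then', id }.
Union: FIRST(term) = { 'then', id, '' }.

{ 'then', id, '' }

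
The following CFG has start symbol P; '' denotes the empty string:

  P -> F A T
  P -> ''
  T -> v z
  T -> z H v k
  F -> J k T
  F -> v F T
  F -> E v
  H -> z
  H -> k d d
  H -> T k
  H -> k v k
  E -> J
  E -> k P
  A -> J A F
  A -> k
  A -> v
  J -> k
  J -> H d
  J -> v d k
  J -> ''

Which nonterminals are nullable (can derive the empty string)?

Directly nullable (have an ''-production): P, J.
E -> J with every symbol nullable, so E is nullable.
No other nonterminal has a production whose RHS symbols are all nullable.

{ E, J, P }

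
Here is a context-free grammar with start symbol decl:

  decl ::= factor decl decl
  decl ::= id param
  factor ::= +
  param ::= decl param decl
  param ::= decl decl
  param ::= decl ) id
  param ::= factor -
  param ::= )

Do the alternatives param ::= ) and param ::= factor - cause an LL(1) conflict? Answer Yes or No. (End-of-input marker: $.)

No

FIRST()) = { ) } and FIRST(factor -) = { + }.
The FIRST sets are disjoint and neither alternative is nullable — no conflict.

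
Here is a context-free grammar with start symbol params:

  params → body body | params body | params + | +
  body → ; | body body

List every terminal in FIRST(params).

{ +, ; }

From params → body body: add FIRST(body) = { ; }.
From params → params body: add FIRST(params) = { +, ; }.
From params → params +: add FIRST(params) = { +, ; }.
params → + contributes {+}.
Union: FIRST(params) = { +, ; }.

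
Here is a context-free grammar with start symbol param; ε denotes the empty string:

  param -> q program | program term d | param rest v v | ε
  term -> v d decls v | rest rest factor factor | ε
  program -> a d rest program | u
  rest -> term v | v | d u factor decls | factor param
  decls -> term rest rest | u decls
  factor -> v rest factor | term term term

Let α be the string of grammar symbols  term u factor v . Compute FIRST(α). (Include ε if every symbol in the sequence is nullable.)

Add FIRST(term)\{ε} = { a, d, q, u, v }; term is nullable, continue.
u is a terminal; add {u} and stop.

{ a, d, q, u, v }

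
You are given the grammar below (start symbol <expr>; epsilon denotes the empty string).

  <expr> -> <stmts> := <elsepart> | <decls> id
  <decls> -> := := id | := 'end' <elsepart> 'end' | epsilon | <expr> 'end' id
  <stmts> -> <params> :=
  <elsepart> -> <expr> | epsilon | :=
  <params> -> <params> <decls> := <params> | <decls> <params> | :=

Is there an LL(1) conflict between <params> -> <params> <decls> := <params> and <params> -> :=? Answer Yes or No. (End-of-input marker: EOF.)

Yes

FIRST(<params> <decls> := <params>) = { :=, id } and FIRST(:=) = { := }.
Both contain :=, so the two alternatives are not disjoint — LL(1) conflict.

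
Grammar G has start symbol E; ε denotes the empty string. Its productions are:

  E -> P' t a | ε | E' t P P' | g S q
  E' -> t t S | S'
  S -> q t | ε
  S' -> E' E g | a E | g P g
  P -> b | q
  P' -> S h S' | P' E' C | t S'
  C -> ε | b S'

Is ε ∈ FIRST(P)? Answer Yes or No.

Nullable nonterminals: C, E, S.
No production of P has an RHS whose symbols are all nullable, so P is not nullable.

No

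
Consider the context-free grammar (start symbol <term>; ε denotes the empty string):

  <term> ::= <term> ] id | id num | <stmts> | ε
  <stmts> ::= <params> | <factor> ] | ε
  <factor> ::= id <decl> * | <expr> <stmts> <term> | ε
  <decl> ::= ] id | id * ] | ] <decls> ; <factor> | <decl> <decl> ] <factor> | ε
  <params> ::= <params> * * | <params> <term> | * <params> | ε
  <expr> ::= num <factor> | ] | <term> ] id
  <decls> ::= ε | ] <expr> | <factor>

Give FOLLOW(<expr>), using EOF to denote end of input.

{ *, ;, ], id, num }

In <factor> ::= <expr> <stmts> <term>: add FIRST(<stmts> <term>)\{ε} = { *, ], id, num }.
  Since <stmts> <term> is nullable, also add FOLLOW(<factor>) = { *, ;, ], id, num }.
In <decls> ::= ] <expr>: <expr> is at the end, add FOLLOW(<decls>) = { ; }.
Union: FOLLOW(<expr>) = { *, ;, ], id, num }.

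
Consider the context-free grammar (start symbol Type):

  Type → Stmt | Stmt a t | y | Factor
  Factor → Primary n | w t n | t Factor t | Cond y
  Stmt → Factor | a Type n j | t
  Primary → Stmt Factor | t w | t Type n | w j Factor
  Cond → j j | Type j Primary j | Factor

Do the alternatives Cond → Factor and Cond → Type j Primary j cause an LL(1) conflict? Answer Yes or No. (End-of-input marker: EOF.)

Yes

FIRST(Factor) = { a, j, t, w, y } and FIRST(Type j Primary j) = { a, j, t, w, y }.
Both contain a, so the two alternatives are not disjoint — LL(1) conflict.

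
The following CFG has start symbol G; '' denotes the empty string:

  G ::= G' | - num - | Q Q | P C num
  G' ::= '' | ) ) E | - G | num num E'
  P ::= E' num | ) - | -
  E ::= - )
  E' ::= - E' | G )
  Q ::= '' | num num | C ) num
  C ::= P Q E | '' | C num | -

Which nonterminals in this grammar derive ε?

{ C, G, G', Q }

Directly nullable (have an ''-production): G', Q, C.
G ::= G' with every symbol nullable, so G is nullable.
No other nonterminal has a production whose RHS symbols are all nullable.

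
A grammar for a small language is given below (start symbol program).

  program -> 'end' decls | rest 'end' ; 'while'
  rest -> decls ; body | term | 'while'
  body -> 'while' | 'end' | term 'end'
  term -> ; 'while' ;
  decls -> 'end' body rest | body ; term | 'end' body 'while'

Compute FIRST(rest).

From rest -> decls ; body: add FIRST(decls) = { 'end', 'while', ; }.
From rest -> term: add FIRST(term) = { ; }.
rest -> 'while' contributes {'while'}.
Union: FIRST(rest) = { 'end', 'while', ; }.

{ 'end', 'while', ; }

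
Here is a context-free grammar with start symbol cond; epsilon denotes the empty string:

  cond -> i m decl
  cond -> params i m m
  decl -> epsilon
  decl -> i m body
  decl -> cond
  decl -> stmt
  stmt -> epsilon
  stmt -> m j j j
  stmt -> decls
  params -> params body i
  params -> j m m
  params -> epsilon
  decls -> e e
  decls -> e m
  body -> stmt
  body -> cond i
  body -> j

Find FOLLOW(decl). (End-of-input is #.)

{ #, i }

In cond -> i m decl: decl is at the end, add FOLLOW(cond) = { #, i }.
Union: FOLLOW(decl) = { #, i }.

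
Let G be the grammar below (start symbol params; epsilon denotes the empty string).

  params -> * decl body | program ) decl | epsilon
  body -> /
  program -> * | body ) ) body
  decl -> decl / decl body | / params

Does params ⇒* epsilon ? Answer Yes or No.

params has an epsilon-production, so params ⇒ epsilon.

Yes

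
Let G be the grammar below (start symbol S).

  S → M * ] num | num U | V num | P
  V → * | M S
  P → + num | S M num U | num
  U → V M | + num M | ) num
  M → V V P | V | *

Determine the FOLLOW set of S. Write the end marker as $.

{ $, *, +, num }

S is the start symbol, so $ ∈ FOLLOW(S).
In V → M S: S is at the end, add FOLLOW(V) = { $, *, +, num }.
In P → S M num U: add FIRST(M num U) = { * }.
Union: FOLLOW(S) = { $, *, +, num }.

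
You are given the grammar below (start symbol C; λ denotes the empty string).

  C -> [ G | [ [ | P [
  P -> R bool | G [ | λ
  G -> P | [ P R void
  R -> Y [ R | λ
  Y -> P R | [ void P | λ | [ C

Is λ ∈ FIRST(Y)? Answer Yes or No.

Yes

Y has an λ-production, so Y ⇒ λ.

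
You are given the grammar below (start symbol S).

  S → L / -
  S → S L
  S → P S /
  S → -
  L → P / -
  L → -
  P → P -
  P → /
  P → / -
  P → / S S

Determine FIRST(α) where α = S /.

Add FIRST(S) = { -, / }; S is not nullable, stop.

{ -, / }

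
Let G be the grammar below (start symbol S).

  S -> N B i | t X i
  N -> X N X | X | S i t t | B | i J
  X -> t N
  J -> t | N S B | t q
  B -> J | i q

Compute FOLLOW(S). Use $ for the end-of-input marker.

{ $, i, t }

S is the start symbol, so $ ∈ FOLLOW(S).
In N -> S i t t: add FIRST(i t t) = { i }.
In J -> N S B: add FIRST(B) = { i, t }.
Union: FOLLOW(S) = { $, i, t }.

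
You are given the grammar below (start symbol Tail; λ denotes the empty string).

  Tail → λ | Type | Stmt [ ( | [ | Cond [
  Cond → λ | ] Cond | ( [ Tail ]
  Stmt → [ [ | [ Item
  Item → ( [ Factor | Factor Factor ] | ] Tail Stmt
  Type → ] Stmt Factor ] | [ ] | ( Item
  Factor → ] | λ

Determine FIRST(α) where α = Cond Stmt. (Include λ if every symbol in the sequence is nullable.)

Add FIRST(Cond)\{λ} = { (, ] }; Cond is nullable, continue.
Add FIRST(Stmt) = { [ }; Stmt is not nullable, stop.

{ (, [, ] }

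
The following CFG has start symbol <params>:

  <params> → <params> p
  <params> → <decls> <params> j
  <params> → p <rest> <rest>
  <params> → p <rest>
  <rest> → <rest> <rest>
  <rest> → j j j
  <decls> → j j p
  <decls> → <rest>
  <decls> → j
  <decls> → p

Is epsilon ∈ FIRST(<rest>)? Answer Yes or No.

No nonterminal in this grammar is nullable.
No production of <rest> has an RHS whose symbols are all nullable, so <rest> is not nullable.

No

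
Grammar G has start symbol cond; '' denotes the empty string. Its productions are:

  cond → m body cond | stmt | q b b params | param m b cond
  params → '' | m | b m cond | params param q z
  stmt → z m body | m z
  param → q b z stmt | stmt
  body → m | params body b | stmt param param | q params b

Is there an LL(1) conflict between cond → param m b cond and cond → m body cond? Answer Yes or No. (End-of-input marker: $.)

FIRST(param m b cond) = { m, q, z } and FIRST(m body cond) = { m }.
Both contain m, so the two alternatives are not disjoint — LL(1) conflict.

Yes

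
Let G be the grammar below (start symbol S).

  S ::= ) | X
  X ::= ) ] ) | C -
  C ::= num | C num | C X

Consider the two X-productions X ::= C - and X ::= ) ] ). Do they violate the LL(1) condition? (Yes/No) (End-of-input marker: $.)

FIRST(C -) = { num } and FIRST() ] )) = { ) }.
The FIRST sets are disjoint and neither alternative is nullable — no conflict.

No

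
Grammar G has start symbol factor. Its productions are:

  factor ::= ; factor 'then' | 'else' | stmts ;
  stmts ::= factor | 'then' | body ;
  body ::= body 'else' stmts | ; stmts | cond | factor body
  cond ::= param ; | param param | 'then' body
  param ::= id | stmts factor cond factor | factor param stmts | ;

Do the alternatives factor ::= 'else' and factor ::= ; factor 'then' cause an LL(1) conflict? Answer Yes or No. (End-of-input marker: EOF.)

FIRST('else') = { 'else' } and FIRST(; factor 'then') = { ; }.
The FIRST sets are disjoint and neither alternative is nullable — no conflict.

No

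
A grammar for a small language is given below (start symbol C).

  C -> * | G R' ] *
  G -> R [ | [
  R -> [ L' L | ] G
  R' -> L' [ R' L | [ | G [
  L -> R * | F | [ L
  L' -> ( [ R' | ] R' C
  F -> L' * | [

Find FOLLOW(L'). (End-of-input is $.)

In R -> [ L' L: add FIRST(L) = { (, [, ] }.
In R' -> L' [ R' L: add FIRST([ R' L) = { [ }.
In F -> L' *: add FIRST(*) = { * }.
Union: FOLLOW(L') = { (, *, [, ] }.

{ (, *, [, ] }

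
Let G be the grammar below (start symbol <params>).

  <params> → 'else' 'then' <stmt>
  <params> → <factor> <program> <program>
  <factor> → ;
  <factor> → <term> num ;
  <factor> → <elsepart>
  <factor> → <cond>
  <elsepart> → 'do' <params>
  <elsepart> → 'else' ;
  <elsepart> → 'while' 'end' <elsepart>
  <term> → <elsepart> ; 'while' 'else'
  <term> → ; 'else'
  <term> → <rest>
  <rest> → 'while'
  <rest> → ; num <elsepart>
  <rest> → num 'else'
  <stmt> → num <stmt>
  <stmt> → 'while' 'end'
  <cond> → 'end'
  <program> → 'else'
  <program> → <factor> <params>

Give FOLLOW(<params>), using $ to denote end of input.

{ $, 'do', 'else', 'end', 'while', ;, num }

<params> is the start symbol, so $ ∈ FOLLOW(<params>).
In <elsepart> → 'do' <params>: <params> is at the end, add FOLLOW(<elsepart>) = { 'do', 'else', 'end', 'while', ;, num }.
In <program> → <factor> <params>: <params> is at the end, add FOLLOW(<program>) = { $, 'do', 'else', 'end', 'while', ;, num }.
Union: FOLLOW(<params>) = { $, 'do', 'else', 'end', 'while', ;, num }.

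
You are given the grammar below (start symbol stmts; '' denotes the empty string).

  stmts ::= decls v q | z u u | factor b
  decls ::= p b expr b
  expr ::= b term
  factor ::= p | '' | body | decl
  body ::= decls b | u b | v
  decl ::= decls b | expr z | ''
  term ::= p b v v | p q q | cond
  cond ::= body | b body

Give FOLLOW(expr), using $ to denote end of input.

In decls ::= p b expr b: add FIRST(b) = { b }.
In decl ::= expr z: add FIRST(z) = { z }.
Union: FOLLOW(expr) = { b, z }.

{ b, z }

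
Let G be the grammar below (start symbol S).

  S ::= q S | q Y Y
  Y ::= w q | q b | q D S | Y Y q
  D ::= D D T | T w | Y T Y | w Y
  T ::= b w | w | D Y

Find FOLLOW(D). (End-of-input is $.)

In Y ::= q D S: add FIRST(S) = { q }.
In D ::= D D T: add FIRST(D T) = { b, q, w }.
In D ::= D D T: add FIRST(T) = { b, q, w }.
In T ::= D Y: add FIRST(Y) = { q, w }.
Union: FOLLOW(D) = { b, q, w }.

{ b, q, w }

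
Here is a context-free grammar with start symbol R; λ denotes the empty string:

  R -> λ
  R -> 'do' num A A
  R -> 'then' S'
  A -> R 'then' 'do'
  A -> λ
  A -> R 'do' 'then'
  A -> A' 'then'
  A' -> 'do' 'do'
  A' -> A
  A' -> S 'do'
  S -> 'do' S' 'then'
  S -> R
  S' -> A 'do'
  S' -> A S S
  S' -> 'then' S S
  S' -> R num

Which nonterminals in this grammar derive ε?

{ A, A', R, S, S' }

Directly nullable (have an λ-production): R, A.
S' -> A S S with every symbol nullable, so S' is nullable.
S -> R with every symbol nullable, so S is nullable.
A' -> A with every symbol nullable, so A' is nullable.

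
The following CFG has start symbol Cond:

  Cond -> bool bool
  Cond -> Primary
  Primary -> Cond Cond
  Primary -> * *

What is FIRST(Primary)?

{ *, bool }

From Primary -> Cond Cond: add FIRST(Cond) = { *, bool }.
Primary -> * * contributes {*}.
Union: FIRST(Primary) = { *, bool }.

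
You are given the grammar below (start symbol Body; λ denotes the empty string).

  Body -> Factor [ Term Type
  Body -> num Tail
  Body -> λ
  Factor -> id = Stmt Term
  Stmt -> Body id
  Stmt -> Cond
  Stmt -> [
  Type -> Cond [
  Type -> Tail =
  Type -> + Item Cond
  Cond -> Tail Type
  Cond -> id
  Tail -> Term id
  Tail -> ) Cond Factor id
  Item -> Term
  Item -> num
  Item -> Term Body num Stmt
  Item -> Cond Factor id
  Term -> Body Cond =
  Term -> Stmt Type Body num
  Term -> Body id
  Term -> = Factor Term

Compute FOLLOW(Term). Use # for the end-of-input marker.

{ ), +, =, [, id, num }

In Body -> Factor [ Term Type: add FIRST(Type) = { ), +, =, [, id, num }.
In Factor -> id = Stmt Term: Term is at the end, add FOLLOW(Factor) = { ), =, [, id, num }.
In Tail -> Term id: add FIRST(id) = { id }.
In Item -> Term: Term is at the end, add FOLLOW(Item) = { ), =, [, id, num }.
In Item -> Term Body num Stmt: add FIRST(Body num Stmt) = { id, num }.
In Term -> = Factor Term: Term is at the end, add FOLLOW(Term) = { ), +, =, [, id, num }.
Union: FOLLOW(Term) = { ), +, =, [, id, num }.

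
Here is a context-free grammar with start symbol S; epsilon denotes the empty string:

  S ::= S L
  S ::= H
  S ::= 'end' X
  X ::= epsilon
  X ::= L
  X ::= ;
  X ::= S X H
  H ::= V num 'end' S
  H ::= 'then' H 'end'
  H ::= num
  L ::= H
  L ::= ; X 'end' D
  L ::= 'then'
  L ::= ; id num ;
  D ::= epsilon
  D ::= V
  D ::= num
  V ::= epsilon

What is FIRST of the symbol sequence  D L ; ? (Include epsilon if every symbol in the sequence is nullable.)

{ 'then', ;, num }

Add FIRST(D)\{epsilon} = { num }; D is nullable, continue.
Add FIRST(L) = { 'then', ;, num }; L is not nullable, stop.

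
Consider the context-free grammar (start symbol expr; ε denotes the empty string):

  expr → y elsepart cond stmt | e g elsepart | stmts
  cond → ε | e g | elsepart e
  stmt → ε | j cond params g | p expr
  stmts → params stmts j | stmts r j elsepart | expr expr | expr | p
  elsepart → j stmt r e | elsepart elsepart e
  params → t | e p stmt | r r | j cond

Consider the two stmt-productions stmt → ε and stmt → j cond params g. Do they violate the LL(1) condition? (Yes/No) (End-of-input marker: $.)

FIRST(ε) = { ε } and FIRST(j cond params g) = { j }.
The first alternative is nullable and FOLLOW(stmt) = { $, e, g, j, p, r, t, y } shares j with FIRST of the second — conflict.

Yes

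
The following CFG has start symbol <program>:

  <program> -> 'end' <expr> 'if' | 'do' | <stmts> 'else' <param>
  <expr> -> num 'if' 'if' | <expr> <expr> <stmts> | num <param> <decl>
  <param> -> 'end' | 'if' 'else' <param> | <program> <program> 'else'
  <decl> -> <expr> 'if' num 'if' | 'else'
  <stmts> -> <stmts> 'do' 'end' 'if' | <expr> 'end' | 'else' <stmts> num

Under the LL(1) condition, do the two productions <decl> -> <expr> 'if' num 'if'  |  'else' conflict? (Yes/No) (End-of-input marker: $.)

FIRST(<expr> 'if' num 'if') = { num } and FIRST('else') = { 'else' }.
The FIRST sets are disjoint and neither alternative is nullable — no conflict.

No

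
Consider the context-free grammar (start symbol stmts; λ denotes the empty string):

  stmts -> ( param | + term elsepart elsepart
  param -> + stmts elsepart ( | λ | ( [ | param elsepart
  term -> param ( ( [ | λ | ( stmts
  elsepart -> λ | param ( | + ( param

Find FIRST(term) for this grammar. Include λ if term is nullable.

From term -> param ( ( [: param nullable, take FIRST(param) ∪ {(} = { (, + }.
term -> λ contributes λ.
term -> ( stmts contributes {(}.
Union: FIRST(term) = { (, +, λ }.

{ (, +, λ }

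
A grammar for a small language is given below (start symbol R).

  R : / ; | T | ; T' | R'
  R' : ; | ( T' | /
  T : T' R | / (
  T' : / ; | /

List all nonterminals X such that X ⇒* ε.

No nonterminal has an empty production or an RHS whose symbols are all nullable.

{ } (none)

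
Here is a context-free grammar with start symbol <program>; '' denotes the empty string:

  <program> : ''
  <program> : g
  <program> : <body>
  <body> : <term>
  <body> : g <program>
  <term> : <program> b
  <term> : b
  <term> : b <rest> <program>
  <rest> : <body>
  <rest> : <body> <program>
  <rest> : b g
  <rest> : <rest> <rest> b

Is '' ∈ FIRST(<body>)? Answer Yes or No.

No

Nullable nonterminals: <program>.
No production of <body> has an RHS whose symbols are all nullable, so <body> is not nullable.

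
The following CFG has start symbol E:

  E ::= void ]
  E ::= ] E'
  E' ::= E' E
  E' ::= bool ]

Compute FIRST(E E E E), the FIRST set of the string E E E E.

{ ], void }

Add FIRST(E) = { ], void }; E is not nullable, stop.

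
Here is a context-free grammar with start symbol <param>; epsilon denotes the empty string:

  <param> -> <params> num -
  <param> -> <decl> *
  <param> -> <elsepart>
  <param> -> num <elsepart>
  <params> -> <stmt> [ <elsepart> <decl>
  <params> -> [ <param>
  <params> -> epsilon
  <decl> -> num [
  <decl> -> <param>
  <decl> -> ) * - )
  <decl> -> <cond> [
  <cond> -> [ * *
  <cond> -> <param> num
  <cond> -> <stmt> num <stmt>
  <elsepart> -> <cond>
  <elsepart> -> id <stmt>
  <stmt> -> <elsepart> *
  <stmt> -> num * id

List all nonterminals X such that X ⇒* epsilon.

Directly nullable (have an epsilon-production): <params>.
No other nonterminal has a production whose RHS symbols are all nullable.

{ <params> }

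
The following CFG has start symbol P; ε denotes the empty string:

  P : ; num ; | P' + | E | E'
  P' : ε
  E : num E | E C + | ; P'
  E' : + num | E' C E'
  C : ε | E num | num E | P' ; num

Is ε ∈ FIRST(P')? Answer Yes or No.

Yes

P' has an ε-production, so P' ⇒ ε.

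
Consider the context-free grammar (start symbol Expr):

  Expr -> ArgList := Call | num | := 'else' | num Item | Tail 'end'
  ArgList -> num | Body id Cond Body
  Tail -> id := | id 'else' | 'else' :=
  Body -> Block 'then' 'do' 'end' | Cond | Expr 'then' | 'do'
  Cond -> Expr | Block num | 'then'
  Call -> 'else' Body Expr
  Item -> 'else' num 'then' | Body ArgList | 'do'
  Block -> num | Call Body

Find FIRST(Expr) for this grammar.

{ 'do', 'else', 'then', :=, id, num }

From Expr -> ArgList := Call: add FIRST(ArgList) = { 'do', 'else', 'then', :=, id, num }.
Expr -> num contributes {num}.
Expr -> := 'else' contributes {:=}.
Expr -> num Item contributes {num}.
From Expr -> Tail 'end': add FIRST(Tail) = { 'else', id }.
Union: FIRST(Expr) = { 'do', 'else', 'then', :=, id, num }.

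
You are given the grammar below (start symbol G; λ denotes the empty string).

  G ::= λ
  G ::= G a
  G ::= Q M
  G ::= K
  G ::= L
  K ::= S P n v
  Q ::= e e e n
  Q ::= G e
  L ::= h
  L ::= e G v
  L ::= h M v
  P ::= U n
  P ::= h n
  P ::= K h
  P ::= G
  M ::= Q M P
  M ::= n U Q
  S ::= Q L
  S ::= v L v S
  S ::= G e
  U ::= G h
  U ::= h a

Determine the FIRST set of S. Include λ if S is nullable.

From S ::= Q L: add FIRST(Q) = { a, e, h, v }.
S ::= v L v S contributes {v}.
From S ::= G e: G nullable, take FIRST(G) ∪ {e} = { a, e, h, v }.
Union: FIRST(S) = { a, e, h, v }.

{ a, e, h, v }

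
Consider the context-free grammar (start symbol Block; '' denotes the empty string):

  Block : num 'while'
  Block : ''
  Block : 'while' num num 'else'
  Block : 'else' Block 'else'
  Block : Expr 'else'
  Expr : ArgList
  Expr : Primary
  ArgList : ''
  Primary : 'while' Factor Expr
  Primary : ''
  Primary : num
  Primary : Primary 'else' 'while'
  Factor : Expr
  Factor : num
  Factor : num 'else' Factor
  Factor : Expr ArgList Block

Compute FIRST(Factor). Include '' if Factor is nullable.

{ 'else', 'while', num, '' }

From Factor : Expr: add FIRST(Expr) = { 'else', 'while', num, '' } (including '' since Expr is nullable).
Factor : num contributes {num}.
Factor : num 'else' Factor contributes {num}.
From Factor : Expr ArgList Block: Expr, ArgList, Block nullable, take FIRST(Expr) ∪ FIRST(ArgList) ∪ FIRST(Block) = { 'else', 'while', num }; also '' since the whole RHS is nullable.
Union: FIRST(Factor) = { 'else', 'while', num, '' }.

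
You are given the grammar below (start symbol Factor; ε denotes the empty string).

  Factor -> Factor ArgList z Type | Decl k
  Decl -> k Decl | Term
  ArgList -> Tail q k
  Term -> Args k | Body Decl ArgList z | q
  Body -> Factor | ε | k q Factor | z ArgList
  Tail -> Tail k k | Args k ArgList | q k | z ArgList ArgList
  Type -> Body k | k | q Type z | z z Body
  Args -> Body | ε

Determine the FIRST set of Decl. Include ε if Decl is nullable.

Decl -> k Decl contributes {k}.
From Decl -> Term: add FIRST(Term) = { k, q, z }.
Union: FIRST(Decl) = { k, q, z }.

{ k, q, z }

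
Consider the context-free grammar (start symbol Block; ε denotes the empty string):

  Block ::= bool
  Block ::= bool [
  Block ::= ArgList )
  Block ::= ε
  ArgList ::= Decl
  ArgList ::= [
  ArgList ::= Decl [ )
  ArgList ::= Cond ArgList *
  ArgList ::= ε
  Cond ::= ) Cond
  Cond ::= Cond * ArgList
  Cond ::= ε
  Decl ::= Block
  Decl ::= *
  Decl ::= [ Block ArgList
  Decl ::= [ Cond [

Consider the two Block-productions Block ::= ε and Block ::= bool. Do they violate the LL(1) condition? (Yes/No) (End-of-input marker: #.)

FIRST(ε) = { ε } and FIRST(bool) = { bool }.
The first alternative is nullable and FOLLOW(Block) = { #, ), *, [, bool } shares bool with FIRST of the second — conflict.

Yes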